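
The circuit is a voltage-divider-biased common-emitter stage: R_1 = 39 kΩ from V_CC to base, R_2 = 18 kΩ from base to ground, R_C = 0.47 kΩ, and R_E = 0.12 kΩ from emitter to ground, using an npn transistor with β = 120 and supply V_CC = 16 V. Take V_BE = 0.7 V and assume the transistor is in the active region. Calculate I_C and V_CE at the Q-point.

I_C ≈ 19 mA, V_CE ≈ 4.5 V

Thevenize the base divider: V_Th = V_CC·R_2/(R_1+R_2) = 16×18/57 = 5.05 V, R_Th = R_1‖R_2 = 12.3 kΩ.
Base-emitter loop: V_Th = I_B·R_Th + V_BE + (β+1)I_B·R_E, so I_B = (5.05 − 0.7) / (12.3 + 121×0.12) = 0.162 mA.
I_C = β·I_B = 120×0.162 = 19.5 mA, and I_E = (β+1)I_B = 19.6 mA.
V_CE = V_CC − I_C·R_C − I_E·R_E = 16 − 19.5×0.47 − 19.6×0.12 = 4.5 V.
V_CE = 4.5 V > 0.2 V confirms active-region operation.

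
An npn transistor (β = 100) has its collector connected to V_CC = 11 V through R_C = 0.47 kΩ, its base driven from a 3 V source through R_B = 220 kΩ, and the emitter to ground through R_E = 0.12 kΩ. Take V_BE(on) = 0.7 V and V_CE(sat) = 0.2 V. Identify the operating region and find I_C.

Assume active. Base-emitter loop: I_B = (V_BB − V_BE)/(R_B + (β+1)R_E) = (3 − 0.7)/(220 + 101×0.12) = 0.00991 mA.
I_C = β·I_B = 100×0.00991 = 0.991 mA.
V_CE = V_CC − I_C·R_C − I_E·R_E = 11 − 0.991×0.47 − 1×0.12 = 10.4 V > V_CE(sat), so the active-region assumption holds.

active; I_C ≈ 0.99 mA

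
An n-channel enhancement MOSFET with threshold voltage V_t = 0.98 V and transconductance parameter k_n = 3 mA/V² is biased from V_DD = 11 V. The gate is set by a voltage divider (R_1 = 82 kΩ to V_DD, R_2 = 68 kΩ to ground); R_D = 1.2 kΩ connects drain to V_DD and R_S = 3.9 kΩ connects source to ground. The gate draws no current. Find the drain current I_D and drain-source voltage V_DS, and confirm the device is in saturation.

V_G = V_DD·R_2/(R_1+R_2) = 11×68/150 = 4.99 V.
Assume saturation: I_D = (k_n/2)(V_GS − V_t)² with V_GS = V_G − I_D·R_S = 4.99 − 3.9·I_D.
Substituting gives 22.8·I_D² − 47.9·I_D + 24.1 = 0, with roots I_D = 0.836 or 1.26 mA.
The root I_D = 1.26 mA gives V_GS = 0.0625 V ≤ V_t, so take I_D = 0.836 mA.
Then V_GS = 1.73 V and V_DS = V_DD − I_D(R_D+R_S) = 11 − 0.836×5.1 = 6.74 V.
Saturation requires V_DS ≥ V_GS − V_t = 0.747 V; 6.74 ≥ 0.747 ✓.

I_D ≈ 0.84 mA, V_DS ≈ 6.7 V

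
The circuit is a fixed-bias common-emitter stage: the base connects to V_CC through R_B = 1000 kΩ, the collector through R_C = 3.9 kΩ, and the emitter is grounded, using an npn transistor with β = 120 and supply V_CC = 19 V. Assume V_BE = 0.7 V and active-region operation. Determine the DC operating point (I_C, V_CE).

Base loop: V_CC = I_B·R_B + V_BE, so I_B = (19 − 0.7)/1000 kΩ = 0.0183 mA.
In the active region I_C = β·I_B = 120 × 0.0183 = 2.2 mA.
Collector loop: V_CE = V_CC − I_C·R_C = 19 − 2.2×3.9 = 10.4 V.
Since V_CE = 10.4 V > V_CE(sat) ≈ 0.2 V, the transistor is in the active region as assumed.

I_C ≈ 2.2 mA, V_CE ≈ 10 V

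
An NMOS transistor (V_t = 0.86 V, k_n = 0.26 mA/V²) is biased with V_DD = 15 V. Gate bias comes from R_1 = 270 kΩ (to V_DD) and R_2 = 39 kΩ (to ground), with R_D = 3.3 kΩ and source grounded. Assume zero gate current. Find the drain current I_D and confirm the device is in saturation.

I_D ≈ 0.14 mA

V_G = V_DD·R_2/(R_1+R_2) = 15×39/309 = 1.89 V. With the source grounded, V_GS = V_G = 1.89 V.
Assume saturation: I_D = (k_n/2)(V_GS − V_t)² = (0.26/2)×(1.89 − 0.86)² = 0.13×1.03² = 0.139 mA.
V_DS = V_DD − I_D·R_D = 15 − 0.139×3.3 = 14.5 V.
Saturation requires V_DS ≥ V_GS − V_t = 1.03 V; 14.5 ≥ 1.03 ✓.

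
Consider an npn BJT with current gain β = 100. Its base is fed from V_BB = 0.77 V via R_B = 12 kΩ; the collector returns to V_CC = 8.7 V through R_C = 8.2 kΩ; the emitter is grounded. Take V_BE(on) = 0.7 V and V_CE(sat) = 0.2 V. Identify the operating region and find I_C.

Assume active. Base-emitter loop: I_B = (V_BB − V_BE)/R_B = (0.77 − 0.7)/12 = 0.00583 mA.
I_C = β·I_B = 100×0.00583 = 0.583 mA.
V_CE = V_CC − I_C·R_C = 8.7 − 0.583×8.2 = 3.92 V > V_CE(sat), so the active-region assumption holds.

active; I_C ≈ 0.58 mA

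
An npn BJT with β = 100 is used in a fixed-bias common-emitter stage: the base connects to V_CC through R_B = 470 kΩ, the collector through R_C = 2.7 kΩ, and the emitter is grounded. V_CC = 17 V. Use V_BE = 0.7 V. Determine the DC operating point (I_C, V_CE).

I_C ≈ 3.5 mA, V_CE ≈ 7.6 V

Base loop: V_CC = I_B·R_B + V_BE, so I_B = (17 − 0.7)/470 kΩ = 0.0347 mA.
In the active region I_C = β·I_B = 100 × 0.0347 = 3.47 mA.
Collector loop: V_CE = V_CC − I_C·R_C = 17 − 3.47×2.7 = 7.64 V.
Since V_CE = 7.64 V > V_CE(sat) ≈ 0.2 V, the transistor is in the active region as assumed.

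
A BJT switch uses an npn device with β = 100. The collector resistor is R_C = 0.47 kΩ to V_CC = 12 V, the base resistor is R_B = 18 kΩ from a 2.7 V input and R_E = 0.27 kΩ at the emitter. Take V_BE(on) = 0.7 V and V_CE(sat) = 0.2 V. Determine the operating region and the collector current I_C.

active; I_C ≈ 4.4 mA

Assume active. Base-emitter loop: I_B = (V_BB − V_BE)/(R_B + (β+1)R_E) = (2.7 − 0.7)/(18 + 101×0.27) = 0.0442 mA.
I_C = β·I_B = 100×0.0442 = 4.42 mA.
V_CE = V_CC − I_C·R_C − I_E·R_E = 12 − 4.42×0.47 − 4.46×0.27 = 8.72 V > V_CE(sat), so the active-region assumption holds.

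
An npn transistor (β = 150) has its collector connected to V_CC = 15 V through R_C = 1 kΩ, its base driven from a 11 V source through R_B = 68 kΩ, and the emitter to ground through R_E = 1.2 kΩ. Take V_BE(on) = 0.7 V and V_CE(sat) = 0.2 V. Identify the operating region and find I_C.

Assume active. Base-emitter loop: I_B = (V_BB − V_BE)/(R_B + (β+1)R_E) = (11 − 0.7)/(68 + 151×1.2) = 0.0413 mA.
I_C = β·I_B = 150×0.0413 = 6.2 mA.
V_CE = V_CC − I_C·R_C − I_E·R_E = 15 − 6.2×1 − 6.24×1.2 = 1.31 V > V_CE(sat), so the active-region assumption holds.

active; I_C ≈ 6.2 mA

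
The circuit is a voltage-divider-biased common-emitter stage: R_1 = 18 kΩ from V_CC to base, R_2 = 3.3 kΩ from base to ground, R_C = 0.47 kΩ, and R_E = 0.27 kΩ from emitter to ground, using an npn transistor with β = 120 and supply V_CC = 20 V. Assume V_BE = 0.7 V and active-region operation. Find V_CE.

V_CE ≈ 14 V

Thevenize the base divider: V_Th = V_CC·R_2/(R_1+R_2) = 20×3.3/21.3 = 3.1 V, R_Th = R_1‖R_2 = 2.79 kΩ.
Base-emitter loop: V_Th = I_B·R_Th + V_BE + (β+1)I_B·R_E, so I_B = (3.1 − 0.7) / (2.79 + 121×0.27) = 0.0676 mA.
I_C = β·I_B = 120×0.0676 = 8.12 mA, and I_E = (β+1)I_B = 8.18 mA.
V_CE = V_CC − I_C·R_C − I_E·R_E = 20 − 8.12×0.47 − 8.18×0.27 = 14 V.
V_CE = 14 V > 0.2 V confirms active-region operation.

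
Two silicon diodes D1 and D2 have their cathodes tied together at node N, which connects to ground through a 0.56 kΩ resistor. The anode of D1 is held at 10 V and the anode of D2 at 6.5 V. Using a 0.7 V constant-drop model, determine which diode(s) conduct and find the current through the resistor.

Only D1 conducts; I_R ≈ 17 mA

Assume both conduct. Then node N would need to be at both 10−0.7 = 9.3 V and 6.5−0.7 = 5.8 V, which is impossible.
Assume only D1 conducts: V_N = 10 − 0.7 = 9.3 V, so I_R = 9.3/0.56 = 16.6 mA.
Check D2: its anode-to-cathode voltage is 6.5 − 9.3 = -2.8 V < 0.7 V, so it is off. The assumption is consistent.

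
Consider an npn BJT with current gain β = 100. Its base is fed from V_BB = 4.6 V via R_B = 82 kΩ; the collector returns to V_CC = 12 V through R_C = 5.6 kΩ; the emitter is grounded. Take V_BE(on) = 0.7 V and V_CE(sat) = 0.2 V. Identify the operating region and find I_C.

saturation; I_C ≈ 2.1 mA

Assume active: I_B = (4.6 − 0.7)/82 = 0.0476 mA, giving I_C = β·I_B = 4.76 mA.
But then V_CE = 12 − 4.76×5.6 = -14.6 V < V_CE(sat) = 0.2 V — impossible in the active region.
So the transistor is saturated. With V_CE = 0.2 V, I_C = (V_CC − 0.2)/R_C = 11.8/5.6 = 2.11 mA.
Check: β·I_B = 4.76 mA > I_C = 2.11 mA, confirming saturation.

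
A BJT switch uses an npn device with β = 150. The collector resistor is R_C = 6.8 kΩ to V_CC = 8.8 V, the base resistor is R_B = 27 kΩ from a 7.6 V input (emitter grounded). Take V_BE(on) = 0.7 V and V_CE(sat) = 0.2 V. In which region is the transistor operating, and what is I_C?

Assume active: I_B = (7.6 − 0.7)/27 = 0.256 mA, giving I_C = β·I_B = 38.3 mA.
But then V_CE = 8.8 − 38.3×6.8 = -252 V < V_CE(sat) = 0.2 V — impossible in the active region.
So the transistor is saturated. With V_CE = 0.2 V, I_C = (V_CC − 0.2)/R_C = 8.6/6.8 = 1.26 mA.
Check: β·I_B = 38.3 mA > I_C = 1.26 mA, confirming saturation.

saturation; I_C ≈ 1.3 mA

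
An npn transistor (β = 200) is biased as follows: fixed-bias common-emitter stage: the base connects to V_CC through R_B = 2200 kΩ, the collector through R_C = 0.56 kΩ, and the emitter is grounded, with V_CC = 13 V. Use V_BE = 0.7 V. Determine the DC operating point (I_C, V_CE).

I_C ≈ 1.1 mA, V_CE ≈ 12 V

Base loop: V_CC = I_B·R_B + V_BE, so I_B = (13 − 0.7)/2200 kΩ = 0.00559 mA.
In the active region I_C = β·I_B = 200 × 0.00559 = 1.12 mA.
Collector loop: V_CE = V_CC − I_C·R_C = 13 − 1.12×0.56 = 12.4 V.
Since V_CE = 12.4 V > V_CE(sat) ≈ 0.2 V, the transistor is in the active region as assumed.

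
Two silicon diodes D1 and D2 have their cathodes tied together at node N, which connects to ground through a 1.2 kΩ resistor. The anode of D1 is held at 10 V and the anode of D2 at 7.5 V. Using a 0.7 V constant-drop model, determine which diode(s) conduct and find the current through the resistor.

Assume both conduct. Then node N would need to be at both 10−0.7 = 9.3 V and 7.5−0.7 = 6.8 V, which is impossible.
Assume only D1 conducts: V_N = 10 − 0.7 = 9.3 V, so I_R = 9.3/1.2 = 7.75 mA.
Check D2: its anode-to-cathode voltage is 7.5 − 9.3 = -1.8 V < 0.7 V, so it is off. The assumption is consistent.

Only D1 conducts; I_R ≈ 7.8 mA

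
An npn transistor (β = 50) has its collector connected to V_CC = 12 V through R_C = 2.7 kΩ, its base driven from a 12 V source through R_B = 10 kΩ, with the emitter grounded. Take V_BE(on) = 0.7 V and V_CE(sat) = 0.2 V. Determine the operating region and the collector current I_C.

saturation; I_C ≈ 4.4 mA

Assume active: I_B = (12 − 0.7)/10 = 1.13 mA, giving I_C = β·I_B = 56.5 mA.
But then V_CE = 12 − 56.5×2.7 = -141 V < V_CE(sat) = 0.2 V — impossible in the active region.
So the transistor is saturated. With V_CE = 0.2 V, I_C = (V_CC − 0.2)/R_C = 11.8/2.7 = 4.37 mA.
Check: β·I_B = 56.5 mA > I_C = 4.37 mA, confirming saturation.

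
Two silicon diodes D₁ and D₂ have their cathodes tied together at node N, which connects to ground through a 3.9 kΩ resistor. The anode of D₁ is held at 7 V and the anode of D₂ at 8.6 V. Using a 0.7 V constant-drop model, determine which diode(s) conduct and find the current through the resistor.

Only D₂ conducts; I_R ≈ 2 mA

Assume both conduct. Then node N would need to be at both 7−0.7 = 6.3 V and 8.6−0.7 = 7.9 V, which is impossible.
Assume only D₂ conducts: V_N = 8.6 − 0.7 = 7.9 V, so I_R = 7.9/3.9 = 2.03 mA.
Check D₁: its anode-to-cathode voltage is 7 − 7.9 = -0.9 V < 0.7 V, so it is off. The assumption is consistent.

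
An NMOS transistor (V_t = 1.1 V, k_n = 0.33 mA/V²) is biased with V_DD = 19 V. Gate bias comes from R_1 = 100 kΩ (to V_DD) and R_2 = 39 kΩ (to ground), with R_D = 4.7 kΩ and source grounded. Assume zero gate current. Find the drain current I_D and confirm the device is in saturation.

I_D ≈ 3 mA

V_G = V_DD·R_2/(R_1+R_2) = 19×39/139 = 5.33 V. With the source grounded, V_GS = V_G = 5.33 V.
Assume saturation: I_D = (k_n/2)(V_GS − V_t)² = (0.33/2)×(5.33 − 1.1)² = 0.165×4.23² = 2.95 mA.
V_DS = V_DD − I_D·R_D = 19 − 2.95×4.7 = 5.12 V.
Saturation requires V_DS ≥ V_GS − V_t = 4.23 V; 5.12 ≥ 4.23 ✓.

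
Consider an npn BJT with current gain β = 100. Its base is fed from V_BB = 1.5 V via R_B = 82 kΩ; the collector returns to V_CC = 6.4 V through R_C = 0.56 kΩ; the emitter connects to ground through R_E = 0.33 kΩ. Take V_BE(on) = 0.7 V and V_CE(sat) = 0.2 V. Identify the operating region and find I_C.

Assume active. Base-emitter loop: I_B = (V_BB − V_BE)/(R_B + (β+1)R_E) = (1.5 − 0.7)/(82 + 101×0.33) = 0.00694 mA.
I_C = β·I_B = 100×0.00694 = 0.694 mA.
V_CE = V_CC − I_C·R_C − I_E·R_E = 6.4 − 0.694×0.56 − 0.701×0.33 = 5.78 V > V_CE(sat), so the active-region assumption holds.

active; I_C ≈ 0.69 mA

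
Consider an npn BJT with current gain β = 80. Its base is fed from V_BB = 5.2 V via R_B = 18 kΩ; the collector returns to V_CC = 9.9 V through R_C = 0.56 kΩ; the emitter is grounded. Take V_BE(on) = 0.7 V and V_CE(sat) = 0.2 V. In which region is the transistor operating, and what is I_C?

saturation; I_C ≈ 17 mA

Assume active: I_B = (5.2 − 0.7)/18 = 0.25 mA, giving I_C = β·I_B = 20 mA.
But then V_CE = 9.9 − 20×0.56 = -1.3 V < V_CE(sat) = 0.2 V — impossible in the active region.
So the transistor is saturated. With V_CE = 0.2 V, I_C = (V_CC − 0.2)/R_C = 9.7/0.56 = 17.3 mA.
Check: β·I_B = 20 mA > I_C = 17.3 mA, confirming saturation.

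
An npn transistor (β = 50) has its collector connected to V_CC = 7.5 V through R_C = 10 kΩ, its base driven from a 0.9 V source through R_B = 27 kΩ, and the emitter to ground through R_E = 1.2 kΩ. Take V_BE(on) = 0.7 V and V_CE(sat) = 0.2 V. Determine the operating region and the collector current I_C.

active; I_C ≈ 0.11 mA

Assume active. Base-emitter loop: I_B = (V_BB − V_BE)/(R_B + (β+1)R_E) = (0.9 − 0.7)/(27 + 51×1.2) = 0.00227 mA.
I_C = β·I_B = 50×0.00227 = 0.113 mA.
V_CE = V_CC − I_C·R_C − I_E·R_E = 7.5 − 0.113×10 − 0.116×1.2 = 6.23 V > V_CE(sat), so the active-region assumption holds.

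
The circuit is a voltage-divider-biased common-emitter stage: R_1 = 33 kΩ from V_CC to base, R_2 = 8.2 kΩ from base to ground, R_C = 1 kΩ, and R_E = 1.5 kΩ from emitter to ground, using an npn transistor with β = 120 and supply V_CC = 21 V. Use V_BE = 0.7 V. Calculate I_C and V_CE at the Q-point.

I_C ≈ 2.2 mA, V_CE ≈ 15 V

Thevenize the base divider: V_Th = V_CC·R_2/(R_1+R_2) = 21×8.2/41.2 = 4.18 V, R_Th = R_1‖R_2 = 6.57 kΩ.
Base-emitter loop: V_Th = I_B·R_Th + V_BE + (β+1)I_B·R_E, so I_B = (4.18 − 0.7) / (6.57 + 121×1.5) = 0.0185 mA.
I_C = β·I_B = 120×0.0185 = 2.22 mA, and I_E = (β+1)I_B = 2.24 mA.
V_CE = V_CC − I_C·R_C − I_E·R_E = 21 − 2.22×1 − 2.24×1.5 = 15.4 V.
V_CE = 15.4 V > 0.2 V confirms active-region operation.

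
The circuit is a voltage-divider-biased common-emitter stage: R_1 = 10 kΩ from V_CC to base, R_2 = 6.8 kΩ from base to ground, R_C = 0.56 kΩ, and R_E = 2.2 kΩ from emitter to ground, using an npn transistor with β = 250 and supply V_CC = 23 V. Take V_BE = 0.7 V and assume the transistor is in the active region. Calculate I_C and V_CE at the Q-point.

I_C ≈ 3.9 mA, V_CE ≈ 12 V

Thevenize the base divider: V_Th = V_CC·R_2/(R_1+R_2) = 23×6.8/16.8 = 9.31 V, R_Th = R_1‖R_2 = 4.05 kΩ.
Base-emitter loop: V_Th = I_B·R_Th + V_BE + (β+1)I_B·R_E, so I_B = (9.31 − 0.7) / (4.05 + 251×2.2) = 0.0155 mA.
I_C = β·I_B = 250×0.0155 = 3.87 mA, and I_E = (β+1)I_B = 3.88 mA.
V_CE = V_CC − I_C·R_C − I_E·R_E = 23 − 3.87×0.56 − 3.88×2.2 = 12.3 V.
V_CE = 12.3 V > 0.2 V confirms active-region operation.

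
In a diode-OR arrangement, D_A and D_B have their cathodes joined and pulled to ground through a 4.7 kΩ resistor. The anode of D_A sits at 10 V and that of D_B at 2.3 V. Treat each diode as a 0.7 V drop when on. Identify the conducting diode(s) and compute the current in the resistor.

Assume both conduct. Then node N would need to be at both 10−0.7 = 9.3 V and 2.3−0.7 = 1.6 V, which is impossible.
Assume only D_A conducts: V_N = 10 − 0.7 = 9.3 V, so I_R = 9.3/4.7 = 1.98 mA.
Check D_B: its anode-to-cathode voltage is 2.3 − 9.3 = -7 V < 0.7 V, so it is off. The assumption is consistent.

Only D_A conducts; I_R ≈ 2 mA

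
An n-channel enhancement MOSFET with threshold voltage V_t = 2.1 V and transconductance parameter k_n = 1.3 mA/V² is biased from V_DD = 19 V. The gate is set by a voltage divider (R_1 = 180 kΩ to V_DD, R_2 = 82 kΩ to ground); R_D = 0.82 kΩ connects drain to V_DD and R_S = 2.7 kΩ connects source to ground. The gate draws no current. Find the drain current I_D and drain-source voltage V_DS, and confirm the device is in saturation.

V_G = V_DD·R_2/(R_1+R_2) = 19×82/262 = 5.95 V.
Assume saturation: I_D = (k_n/2)(V_GS − V_t)² with V_GS = V_G − I_D·R_S = 5.95 − 2.7·I_D.
Substituting gives 4.74·I_D² − 14.5·I_D + 9.62 = 0, with roots I_D = 0.972 or 2.09 mA.
The root I_D = 2.09 mA gives V_GS = 0.307 V ≤ V_t, so take I_D = 0.972 mA.
Then V_GS = 3.32 V and V_DS = V_DD − I_D(R_D+R_S) = 19 − 0.972×3.52 = 15.6 V.
Saturation requires V_DS ≥ V_GS − V_t = 1.22 V; 15.6 ≥ 1.22 ✓.

I_D ≈ 0.97 mA, V_DS ≈ 16 V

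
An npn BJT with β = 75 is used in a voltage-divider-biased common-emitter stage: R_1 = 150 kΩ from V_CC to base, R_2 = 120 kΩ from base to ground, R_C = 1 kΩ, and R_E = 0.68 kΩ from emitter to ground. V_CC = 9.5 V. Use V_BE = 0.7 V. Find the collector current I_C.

I_C ≈ 2.2 mA

Thevenize the base divider: V_Th = V_CC·R_2/(R_1+R_2) = 9.5×120/270 = 4.22 V, R_Th = R_1‖R_2 = 66.7 kΩ.
Base-emitter loop: V_Th = I_B·R_Th + V_BE + (β+1)I_B·R_E, so I_B = (4.22 − 0.7) / (66.7 + 76×0.68) = 0.0298 mA.
I_C = β·I_B = 75×0.0298 = 2.23 mA, and I_E = (β+1)I_B = 2.26 mA.
V_CE = V_CC − I_C·R_C − I_E·R_E = 9.5 − 2.23×1 − 2.26×0.68 = 5.73 V.
V_CE = 5.73 V > 0.2 V confirms active-region operation.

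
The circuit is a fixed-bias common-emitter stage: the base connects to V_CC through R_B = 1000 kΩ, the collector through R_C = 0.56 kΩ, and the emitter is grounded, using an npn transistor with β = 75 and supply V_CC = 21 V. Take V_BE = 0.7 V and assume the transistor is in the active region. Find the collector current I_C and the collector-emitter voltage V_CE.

I_C ≈ 1.5 mA, V_CE ≈ 20 V

Base loop: V_CC = I_B·R_B + V_BE, so I_B = (21 − 0.7)/1000 kΩ = 0.0203 mA.
In the active region I_C = β·I_B = 75 × 0.0203 = 1.52 mA.
Collector loop: V_CE = V_CC − I_C·R_C = 21 − 1.52×0.56 = 20.1 V.
Since V_CE = 20.1 V > V_CE(sat) ≈ 0.2 V, the transistor is in the active region as assumed.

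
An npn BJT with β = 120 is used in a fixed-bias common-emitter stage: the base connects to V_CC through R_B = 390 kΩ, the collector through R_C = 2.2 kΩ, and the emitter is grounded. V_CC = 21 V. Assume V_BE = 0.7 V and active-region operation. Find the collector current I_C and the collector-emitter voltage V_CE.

I_C ≈ 6.2 mA, V_CE ≈ 7.3 V

Base loop: V_CC = I_B·R_B + V_BE, so I_B = (21 − 0.7)/390 kΩ = 0.0521 mA.
In the active region I_C = β·I_B = 120 × 0.0521 = 6.25 mA.
Collector loop: V_CE = V_CC − I_C·R_C = 21 − 6.25×2.2 = 7.26 V.
Since V_CE = 7.26 V > V_CE(sat) ≈ 0.2 V, the transistor is in the active region as assumed.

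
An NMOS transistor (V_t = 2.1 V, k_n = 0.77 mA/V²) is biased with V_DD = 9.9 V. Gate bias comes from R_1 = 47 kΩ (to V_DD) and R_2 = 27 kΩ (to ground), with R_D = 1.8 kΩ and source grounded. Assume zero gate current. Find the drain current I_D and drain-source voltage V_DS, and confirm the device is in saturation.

I_D ≈ 0.88 mA, V_DS ≈ 8.3 V

V_G = V_DD·R_2/(R_1+R_2) = 9.9×27/74 = 3.61 V. With the source grounded, V_GS = V_G = 3.61 V.
Assume saturation: I_D = (k_n/2)(V_GS − V_t)² = (0.77/2)×(3.61 − 2.1)² = 0.385×1.51² = 0.88 mA.
V_DS = V_DD − I_D·R_D = 9.9 − 0.88×1.8 = 8.32 V.
Saturation requires V_DS ≥ V_GS − V_t = 1.51 V; 8.32 ≥ 1.51 ✓.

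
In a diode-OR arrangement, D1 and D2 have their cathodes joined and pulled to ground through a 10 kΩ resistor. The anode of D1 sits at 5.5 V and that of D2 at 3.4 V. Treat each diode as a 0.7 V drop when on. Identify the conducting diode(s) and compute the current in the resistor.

Only D1 conducts; I_R ≈ 0.48 mA

Assume both conduct. Then node N would need to be at both 5.5−0.7 = 4.8 V and 3.4−0.7 = 2.7 V, which is impossible.
Assume only D1 conducts: V_N = 5.5 − 0.7 = 4.8 V, so I_R = 4.8/10 = 0.48 mA.
Check D2: its anode-to-cathode voltage is 3.4 − 4.8 = -1.4 V < 0.7 V, so it is off. The assumption is consistent.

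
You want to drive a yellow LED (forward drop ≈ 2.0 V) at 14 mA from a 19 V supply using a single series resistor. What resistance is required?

R ≈ 1.2 kΩ

The resistor drops V_S − V_D = 19 − 2.0 = 17 V at 14 mA.
R = 17 V / 14 mA = 1.21 kΩ.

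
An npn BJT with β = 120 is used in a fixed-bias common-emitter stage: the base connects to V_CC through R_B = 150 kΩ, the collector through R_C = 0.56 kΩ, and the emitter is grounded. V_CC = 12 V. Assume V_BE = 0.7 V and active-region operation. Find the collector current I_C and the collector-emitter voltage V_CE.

Base loop: V_CC = I_B·R_B + V_BE, so I_B = (12 − 0.7)/150 kΩ = 0.0753 mA.
In the active region I_C = β·I_B = 120 × 0.0753 = 9.04 mA.
Collector loop: V_CE = V_CC − I_C·R_C = 12 − 9.04×0.56 = 6.94 V.
Since V_CE = 6.94 V > V_CE(sat) ≈ 0.2 V, the transistor is in the active region as assumed.

I_C ≈ 9 mA, V_CE ≈ 6.9 V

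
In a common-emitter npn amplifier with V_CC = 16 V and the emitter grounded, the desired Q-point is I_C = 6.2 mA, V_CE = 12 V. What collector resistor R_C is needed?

R_C ≈ 0.65 kΩ

Collector loop: V_CC = I_C·R_C + V_CE.
R_C = (V_CC − V_CE)/I_C = (16 − 12)/6.2 = 0.645 kΩ.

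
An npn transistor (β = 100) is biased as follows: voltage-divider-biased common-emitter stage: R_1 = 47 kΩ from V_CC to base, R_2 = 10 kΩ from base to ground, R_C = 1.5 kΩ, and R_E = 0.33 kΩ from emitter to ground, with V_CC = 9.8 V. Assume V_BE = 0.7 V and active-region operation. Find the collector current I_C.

Thevenize the base divider: V_Th = V_CC·R_2/(R_1+R_2) = 9.8×10/57 = 1.72 V, R_Th = R_1‖R_2 = 8.25 kΩ.
Base-emitter loop: V_Th = I_B·R_Th + V_BE + (β+1)I_B·R_E, so I_B = (1.72 − 0.7) / (8.25 + 101×0.33) = 0.0245 mA.
I_C = β·I_B = 100×0.0245 = 2.45 mA, and I_E = (β+1)I_B = 2.48 mA.
V_CE = V_CC − I_C·R_C − I_E·R_E = 9.8 − 2.45×1.5 − 2.48×0.33 = 5.31 V.
V_CE = 5.31 V > 0.2 V confirms active-region operation.

I_C ≈ 2.5 mA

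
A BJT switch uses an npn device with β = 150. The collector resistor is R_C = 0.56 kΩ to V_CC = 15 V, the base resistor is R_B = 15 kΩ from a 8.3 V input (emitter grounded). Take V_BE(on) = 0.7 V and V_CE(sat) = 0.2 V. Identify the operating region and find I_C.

Assume active: I_B = (8.3 − 0.7)/15 = 0.507 mA, giving I_C = β·I_B = 76 mA.
But then V_CE = 15 − 76×0.56 = -27.6 V < V_CE(sat) = 0.2 V — impossible in the active region.
So the transistor is saturated. With V_CE = 0.2 V, I_C = (V_CC − 0.2)/R_C = 14.8/0.56 = 26.4 mA.
Check: β·I_B = 76 mA > I_C = 26.4 mA, confirming saturation.

saturation; I_C ≈ 26 mA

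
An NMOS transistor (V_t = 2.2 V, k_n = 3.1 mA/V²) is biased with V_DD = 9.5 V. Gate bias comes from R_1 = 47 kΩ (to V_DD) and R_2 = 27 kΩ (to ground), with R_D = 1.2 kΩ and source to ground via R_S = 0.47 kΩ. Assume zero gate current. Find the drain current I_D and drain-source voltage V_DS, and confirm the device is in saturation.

I_D ≈ 0.99 mA, V_DS ≈ 7.8 V

V_G = V_DD·R_2/(R_1+R_2) = 9.5×27/74 = 3.47 V.
Assume saturation: I_D = (k_n/2)(V_GS − V_t)² with V_GS = V_G − I_D·R_S = 3.47 − 0.47·I_D.
Substituting gives 0.342·I_D² − 2.84·I_D + 2.49 = 0, with roots I_D = 0.992 or 7.32 mA.
The root I_D = 7.32 mA gives V_GS = 0.0273 V ≤ V_t, so take I_D = 0.992 mA.
Then V_GS = 3 V and V_DS = V_DD − I_D(R_D+R_S) = 9.5 − 0.992×1.67 = 7.84 V.
Saturation requires V_DS ≥ V_GS − V_t = 0.8 V; 7.84 ≥ 0.8 ✓.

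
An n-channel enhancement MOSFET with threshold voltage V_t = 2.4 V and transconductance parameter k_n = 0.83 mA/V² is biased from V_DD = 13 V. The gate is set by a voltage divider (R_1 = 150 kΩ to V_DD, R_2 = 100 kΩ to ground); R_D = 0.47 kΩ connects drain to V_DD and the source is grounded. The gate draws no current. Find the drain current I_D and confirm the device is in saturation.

V_G = V_DD·R_2/(R_1+R_2) = 13×100/250 = 5.2 V. With the source grounded, V_GS = V_G = 5.2 V.
Assume saturation: I_D = (k_n/2)(V_GS − V_t)² = (0.83/2)×(5.2 − 2.4)² = 0.415×2.8² = 3.25 mA.
V_DS = V_DD − I_D·R_D = 13 − 3.25×0.47 = 11.5 V.
Saturation requires V_DS ≥ V_GS − V_t = 2.8 V; 11.5 ≥ 2.8 ✓.

I_D ≈ 3.3 mA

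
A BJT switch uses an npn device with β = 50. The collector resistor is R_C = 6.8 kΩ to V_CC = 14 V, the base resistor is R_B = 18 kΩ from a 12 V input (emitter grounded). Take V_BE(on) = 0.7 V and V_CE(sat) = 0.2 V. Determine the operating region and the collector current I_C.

saturation; I_C ≈ 2 mA

Assume active: I_B = (12 − 0.7)/18 = 0.628 mA, giving I_C = β·I_B = 31.4 mA.
But then V_CE = 14 − 31.4×6.8 = -199 V < V_CE(sat) = 0.2 V — impossible in the active region.
So the transistor is saturated. With V_CE = 0.2 V, I_C = (V_CC − 0.2)/R_C = 13.8/6.8 = 2.03 mA.
Check: β·I_B = 31.4 mA > I_C = 2.03 mA, confirming saturation.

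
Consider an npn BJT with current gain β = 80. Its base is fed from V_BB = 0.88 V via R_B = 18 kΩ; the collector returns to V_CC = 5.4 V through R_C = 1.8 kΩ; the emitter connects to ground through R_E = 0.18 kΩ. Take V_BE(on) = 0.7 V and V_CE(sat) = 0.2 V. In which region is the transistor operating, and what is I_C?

Assume active. Base-emitter loop: I_B = (V_BB − V_BE)/(R_B + (β+1)R_E) = (0.88 − 0.7)/(18 + 81×0.18) = 0.00552 mA.
I_C = β·I_B = 80×0.00552 = 0.442 mA.
V_CE = V_CC − I_C·R_C − I_E·R_E = 5.4 − 0.442×1.8 − 0.448×0.18 = 4.52 V > V_CE(sat), so the active-region assumption holds.

active; I_C ≈ 0.44 mA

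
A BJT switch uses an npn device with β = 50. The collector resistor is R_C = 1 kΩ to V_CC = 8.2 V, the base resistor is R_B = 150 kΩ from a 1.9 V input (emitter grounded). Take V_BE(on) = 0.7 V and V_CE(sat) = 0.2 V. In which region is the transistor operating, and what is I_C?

active; I_C ≈ 0.4 mA

Assume active. Base-emitter loop: I_B = (V_BB − V_BE)/R_B = (1.9 − 0.7)/150 = 0.008 mA.
I_C = β·I_B = 50×0.008 = 0.4 mA.
V_CE = V_CC − I_C·R_C = 8.2 − 0.4×1 = 7.8 V > V_CE(sat), so the active-region assumption holds.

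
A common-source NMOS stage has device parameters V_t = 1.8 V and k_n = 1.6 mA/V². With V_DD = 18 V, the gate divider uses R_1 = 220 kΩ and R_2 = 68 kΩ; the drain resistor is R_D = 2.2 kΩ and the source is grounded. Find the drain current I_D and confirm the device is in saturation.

I_D ≈ 4.8 mA

V_G = V_DD·R_2/(R_1+R_2) = 18×68/288 = 4.25 V. With the source grounded, V_GS = V_G = 4.25 V.
Assume saturation: I_D = (k_n/2)(V_GS − V_t)² = (1.6/2)×(4.25 − 1.8)² = 0.8×2.45² = 4.8 mA.
V_DS = V_DD − I_D·R_D = 18 − 4.8×2.2 = 7.44 V.
Saturation requires V_DS ≥ V_GS − V_t = 2.45 V; 7.44 ≥ 2.45 ✓.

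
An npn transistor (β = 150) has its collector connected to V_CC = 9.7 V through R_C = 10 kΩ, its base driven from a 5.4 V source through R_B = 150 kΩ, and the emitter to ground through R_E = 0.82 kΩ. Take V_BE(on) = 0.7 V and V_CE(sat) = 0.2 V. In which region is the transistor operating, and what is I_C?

Assume active: I_B = (5.4 − 0.7)/(150 + 151×0.82) = 0.0172 mA, I_C = β·I_B = 2.57 mA.
Then V_CE = 9.7 − 2.57×10 − 2.59×0.82 = -18.2 V < 0.2 V — the active assumption fails.
Re-solve with V_CE = 0.2 V. KCL at the emitter: V_E/R_E = (V_BB−0.7−V_E)/R_B + (V_CC−0.2−V_E)/R_C, giving V_E = 0.74 V.
I_C = (V_CC − 0.2 − V_E)/R_C = (9.5 − 0.74)/10 = 0.876 mA.
Check: I_B = (4.7 − 0.74)/150 = 0.0264 mA, and β·I_B = 3.96 mA > I_C, confirming saturation.

saturation; I_C ≈ 0.88 mA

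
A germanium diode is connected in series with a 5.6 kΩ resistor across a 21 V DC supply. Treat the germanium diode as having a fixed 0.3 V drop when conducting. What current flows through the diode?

KVL around the loop: 21 = V_D + I·R = 0.3 + I × 5.6 kΩ.
So I = (21 − 0.3) / 5.6 kΩ = 20.7 / 5.6 = 3.7 mA.

I ≈ 3.7 mA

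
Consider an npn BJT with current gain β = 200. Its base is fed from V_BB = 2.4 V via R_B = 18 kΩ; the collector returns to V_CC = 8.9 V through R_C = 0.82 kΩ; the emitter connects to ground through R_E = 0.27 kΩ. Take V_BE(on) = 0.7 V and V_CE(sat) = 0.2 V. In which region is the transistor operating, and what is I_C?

active; I_C ≈ 4.7 mA

Assume active. Base-emitter loop: I_B = (V_BB − V_BE)/(R_B + (β+1)R_E) = (2.4 − 0.7)/(18 + 201×0.27) = 0.0235 mA.
I_C = β·I_B = 200×0.0235 = 4.7 mA.
V_CE = V_CC − I_C·R_C − I_E·R_E = 8.9 − 4.7×0.82 − 4.73×0.27 = 3.77 V > V_CE(sat), so the active-region assumption holds.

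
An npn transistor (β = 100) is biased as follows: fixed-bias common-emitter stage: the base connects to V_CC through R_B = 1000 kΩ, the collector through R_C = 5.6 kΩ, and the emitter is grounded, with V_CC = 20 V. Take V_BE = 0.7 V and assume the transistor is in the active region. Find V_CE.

Base loop: V_CC = I_B·R_B + V_BE, so I_B = (20 − 0.7)/1000 kΩ = 0.0193 mA.
In the active region I_C = β·I_B = 100 × 0.0193 = 1.93 mA.
Collector loop: V_CE = V_CC − I_C·R_C = 20 − 1.93×5.6 = 9.19 V.
Since V_CE = 9.19 V > V_CE(sat) ≈ 0.2 V, the transistor is in the active region as assumed.

V_CE ≈ 9.2 V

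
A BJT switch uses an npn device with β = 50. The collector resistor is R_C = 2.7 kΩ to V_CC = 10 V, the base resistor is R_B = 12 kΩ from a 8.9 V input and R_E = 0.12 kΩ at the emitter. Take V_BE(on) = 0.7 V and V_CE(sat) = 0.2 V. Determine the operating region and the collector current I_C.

Assume active: I_B = (8.9 − 0.7)/(12 + 51×0.12) = 0.453 mA, I_C = β·I_B = 22.6 mA.
Then V_CE = 10 − 22.6×2.7 − 23.1×0.12 = -53.9 V < 0.2 V — the active assumption fails.
Re-solve with V_CE = 0.2 V. KCL at the emitter: V_E/R_E = (V_BB−0.7−V_E)/R_B + (V_CC−0.2−V_E)/R_C, giving V_E = 0.491 V.
I_C = (V_CC − 0.2 − V_E)/R_C = (9.8 − 0.491)/2.7 = 3.45 mA.
Check: I_B = (8.2 − 0.491)/12 = 0.642 mA, and β·I_B = 32.1 mA > I_C, confirming saturation.

saturation; I_C ≈ 3.4 mA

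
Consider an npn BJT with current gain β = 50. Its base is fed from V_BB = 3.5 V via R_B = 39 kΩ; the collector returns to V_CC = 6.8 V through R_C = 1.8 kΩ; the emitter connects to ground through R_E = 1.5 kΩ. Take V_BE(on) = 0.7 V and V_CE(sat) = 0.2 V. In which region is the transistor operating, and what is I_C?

Assume active. Base-emitter loop: I_B = (V_BB − V_BE)/(R_B + (β+1)R_E) = (3.5 − 0.7)/(39 + 51×1.5) = 0.0242 mA.
I_C = β·I_B = 50×0.0242 = 1.21 mA.
V_CE = V_CC − I_C·R_C − I_E·R_E = 6.8 − 1.21×1.8 − 1.24×1.5 = 2.76 V > V_CE(sat), so the active-region assumption holds.

active; I_C ≈ 1.2 mA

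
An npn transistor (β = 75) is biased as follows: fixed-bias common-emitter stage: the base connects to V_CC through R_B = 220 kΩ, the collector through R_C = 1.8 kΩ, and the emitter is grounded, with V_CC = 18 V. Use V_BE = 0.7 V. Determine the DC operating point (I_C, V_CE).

Base loop: V_CC = I_B·R_B + V_BE, so I_B = (18 − 0.7)/220 kΩ = 0.0786 mA.
In the active region I_C = β·I_B = 75 × 0.0786 = 5.9 mA.
Collector loop: V_CE = V_CC − I_C·R_C = 18 − 5.9×1.8 = 7.38 V.
Since V_CE = 7.38 V > V_CE(sat) ≈ 0.2 V, the transistor is in the active region as assumed.

I_C ≈ 5.9 mA, V_CE ≈ 7.4 V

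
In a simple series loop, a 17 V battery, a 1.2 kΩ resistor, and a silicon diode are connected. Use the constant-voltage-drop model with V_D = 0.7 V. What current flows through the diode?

I ≈ 14 mA

KVL around the loop: 17 = V_D + I·R = 0.7 + I × 1.2 kΩ.
So I = (17 − 0.7) / 1.2 kΩ = 16.3 / 1.2 = 13.6 mA.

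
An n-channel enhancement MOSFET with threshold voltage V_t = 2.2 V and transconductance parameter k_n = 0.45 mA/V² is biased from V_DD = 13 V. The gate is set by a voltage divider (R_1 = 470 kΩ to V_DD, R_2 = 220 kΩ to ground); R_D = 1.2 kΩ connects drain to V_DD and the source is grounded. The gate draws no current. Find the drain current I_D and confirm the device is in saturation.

V_G = V_DD·R_2/(R_1+R_2) = 13×220/690 = 4.14 V. With the source grounded, V_GS = V_G = 4.14 V.
Assume saturation: I_D = (k_n/2)(V_GS − V_t)² = (0.45/2)×(4.14 − 2.2)² = 0.225×1.94² = 0.851 mA.
V_DS = V_DD − I_D·R_D = 13 − 0.851×1.2 = 12 V.
Saturation requires V_DS ≥ V_GS − V_t = 1.94 V; 12 ≥ 1.94 ✓.

I_D ≈ 0.85 mA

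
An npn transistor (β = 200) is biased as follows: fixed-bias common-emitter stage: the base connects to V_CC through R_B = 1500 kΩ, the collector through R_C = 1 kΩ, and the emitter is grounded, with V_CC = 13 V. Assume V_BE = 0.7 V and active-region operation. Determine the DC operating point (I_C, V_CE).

I_C ≈ 1.6 mA, V_CE ≈ 11 V

Base loop: V_CC = I_B·R_B + V_BE, so I_B = (13 − 0.7)/1500 kΩ = 0.0082 mA.
In the active region I_C = β·I_B = 200 × 0.0082 = 1.64 mA.
Collector loop: V_CE = V_CC − I_C·R_C = 13 − 1.64×1 = 11.4 V.
Since V_CE = 11.4 V > V_CE(sat) ≈ 0.2 V, the transistor is in the active region as assumed.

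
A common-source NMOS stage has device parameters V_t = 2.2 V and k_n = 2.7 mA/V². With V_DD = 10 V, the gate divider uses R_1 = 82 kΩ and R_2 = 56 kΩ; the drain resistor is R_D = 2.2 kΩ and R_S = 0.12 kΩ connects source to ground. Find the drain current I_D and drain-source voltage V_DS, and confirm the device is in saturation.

I_D ≈ 3 mA, V_DS ≈ 3 V

V_G = V_DD·R_2/(R_1+R_2) = 10×56/138 = 4.06 V.
Assume saturation: I_D = (k_n/2)(V_GS − V_t)² with V_GS = V_G − I_D·R_S = 4.06 − 0.12·I_D.
Substituting gives 0.0194·I_D² − 1.6·I_D + 4.66 = 0, with roots I_D = 3.02 or 79.4 mA.
The root I_D = 79.4 mA gives V_GS = -5.47 V ≤ V_t, so take I_D = 3.02 mA.
Then V_GS = 3.7 V and V_DS = V_DD − I_D(R_D+R_S) = 10 − 3.02×2.32 = 2.99 V.
Saturation requires V_DS ≥ V_GS − V_t = 1.5 V; 2.99 ≥ 1.5 ✓.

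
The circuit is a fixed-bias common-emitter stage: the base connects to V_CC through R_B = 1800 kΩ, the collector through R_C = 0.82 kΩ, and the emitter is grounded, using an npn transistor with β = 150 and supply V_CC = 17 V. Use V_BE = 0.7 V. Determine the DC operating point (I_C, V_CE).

Base loop: V_CC = I_B·R_B + V_BE, so I_B = (17 − 0.7)/1800 kΩ = 0.00906 mA.
In the active region I_C = β·I_B = 150 × 0.00906 = 1.36 mA.
Collector loop: V_CE = V_CC − I_C·R_C = 17 − 1.36×0.82 = 15.9 V.
Since V_CE = 15.9 V > V_CE(sat) ≈ 0.2 V, the transistor is in the active region as assumed.

I_C ≈ 1.4 mA, V_CE ≈ 16 V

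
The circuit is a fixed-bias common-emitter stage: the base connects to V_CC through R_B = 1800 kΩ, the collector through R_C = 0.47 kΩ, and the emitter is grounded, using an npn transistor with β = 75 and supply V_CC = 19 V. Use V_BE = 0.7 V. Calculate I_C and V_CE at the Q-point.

Base loop: V_CC = I_B·R_B + V_BE, so I_B = (19 − 0.7)/1800 kΩ = 0.0102 mA.
In the active region I_C = β·I_B = 75 × 0.0102 = 0.763 mA.
Collector loop: V_CE = V_CC − I_C·R_C = 19 − 0.763×0.47 = 18.6 V.
Since V_CE = 18.6 V > V_CE(sat) ≈ 0.2 V, the transistor is in the active region as assumed.

I_C ≈ 0.76 mA, V_CE ≈ 19 V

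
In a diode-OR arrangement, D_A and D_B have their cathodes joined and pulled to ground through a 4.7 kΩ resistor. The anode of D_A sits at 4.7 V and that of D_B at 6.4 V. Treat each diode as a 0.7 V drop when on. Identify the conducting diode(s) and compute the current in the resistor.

Assume both conduct. Then node N would need to be at both 4.7−0.7 = 4 V and 6.4−0.7 = 5.7 V, which is impossible.
Assume only D_B conducts: V_N = 6.4 − 0.7 = 5.7 V, so I_R = 5.7/4.7 = 1.21 mA.
Check D_A: its anode-to-cathode voltage is 4.7 − 5.7 = -1 V < 0.7 V, so it is off. The assumption is consistent.

Only D_B conducts; I_R ≈ 1.2 mA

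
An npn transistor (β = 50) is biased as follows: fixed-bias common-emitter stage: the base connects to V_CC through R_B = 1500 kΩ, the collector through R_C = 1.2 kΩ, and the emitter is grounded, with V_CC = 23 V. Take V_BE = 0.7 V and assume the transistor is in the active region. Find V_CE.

V_CE ≈ 22 V

Base loop: V_CC = I_B·R_B + V_BE, so I_B = (23 − 0.7)/1500 kΩ = 0.0149 mA.
In the active region I_C = β·I_B = 50 × 0.0149 = 0.743 mA.
Collector loop: V_CE = V_CC − I_C·R_C = 23 − 0.743×1.2 = 22.1 V.
Since V_CE = 22.1 V > V_CE(sat) ≈ 0.2 V, the transistor is in the active region as assumed.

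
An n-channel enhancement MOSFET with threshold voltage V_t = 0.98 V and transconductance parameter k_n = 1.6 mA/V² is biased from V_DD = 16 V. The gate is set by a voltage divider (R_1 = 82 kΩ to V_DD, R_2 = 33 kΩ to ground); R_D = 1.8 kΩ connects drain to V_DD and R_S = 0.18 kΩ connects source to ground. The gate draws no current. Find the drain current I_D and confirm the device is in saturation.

V_G = V_DD·R_2/(R_1+R_2) = 16×33/115 = 4.59 V.
Assume saturation: I_D = (k_n/2)(V_GS − V_t)² with V_GS = V_G − I_D·R_S = 4.59 − 0.18·I_D.
Substituting gives 0.0259·I_D² − 2.04·I_D + 10.4 = 0, with roots I_D = 5.5 or 73.2 mA.
The root I_D = 73.2 mA gives V_GS = -8.59 V ≤ V_t, so take I_D = 5.5 mA.
Then V_GS = 3.6 V and V_DS = V_DD − I_D(R_D+R_S) = 16 − 5.5×1.98 = 5.11 V.
Saturation requires V_DS ≥ V_GS − V_t = 2.62 V; 5.11 ≥ 2.62 ✓.

I_D ≈ 5.5 mA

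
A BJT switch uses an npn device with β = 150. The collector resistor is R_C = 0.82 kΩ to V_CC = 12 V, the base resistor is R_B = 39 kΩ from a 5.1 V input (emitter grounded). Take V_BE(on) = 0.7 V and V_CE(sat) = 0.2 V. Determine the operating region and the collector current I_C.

Assume active: I_B = (5.1 − 0.7)/39 = 0.113 mA, giving I_C = β·I_B = 16.9 mA.
But then V_CE = 12 − 16.9×0.82 = -1.88 V < V_CE(sat) = 0.2 V — impossible in the active region.
So the transistor is saturated. With V_CE = 0.2 V, I_C = (V_CC − 0.2)/R_C = 11.8/0.82 = 14.4 mA.
Check: β·I_B = 16.9 mA > I_C = 14.4 mA, confirming saturation.

saturation; I_C ≈ 14 mA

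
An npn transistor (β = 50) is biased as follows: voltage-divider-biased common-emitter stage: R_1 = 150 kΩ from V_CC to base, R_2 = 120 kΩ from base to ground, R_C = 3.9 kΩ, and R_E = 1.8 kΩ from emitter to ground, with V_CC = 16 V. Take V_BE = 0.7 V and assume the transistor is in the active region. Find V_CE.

Thevenize the base divider: V_Th = V_CC·R_2/(R_1+R_2) = 16×120/270 = 7.11 V, R_Th = R_1‖R_2 = 66.7 kΩ.
Base-emitter loop: V_Th = I_B·R_Th + V_BE + (β+1)I_B·R_E, so I_B = (7.11 − 0.7) / (66.7 + 51×1.8) = 0.0405 mA.
I_C = β·I_B = 50×0.0405 = 2.02 mA, and I_E = (β+1)I_B = 2.06 mA.
V_CE = V_CC − I_C·R_C − I_E·R_E = 16 − 2.02×3.9 − 2.06×1.8 = 4.4 V.
V_CE = 4.4 V > 0.2 V confirms active-region operation.

V_CE ≈ 4.4 V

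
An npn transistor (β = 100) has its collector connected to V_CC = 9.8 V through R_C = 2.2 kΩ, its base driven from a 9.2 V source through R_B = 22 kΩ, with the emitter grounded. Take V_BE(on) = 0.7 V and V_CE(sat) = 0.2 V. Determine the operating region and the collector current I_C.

saturation; I_C ≈ 4.4 mA

Assume active: I_B = (9.2 − 0.7)/22 = 0.386 mA, giving I_C = β·I_B = 38.6 mA.
But then V_CE = 9.8 − 38.6×2.2 = -75.2 V < V_CE(sat) = 0.2 V — impossible in the active region.
So the transistor is saturated. With V_CE = 0.2 V, I_C = (V_CC − 0.2)/R_C = 9.6/2.2 = 4.36 mA.
Check: β·I_B = 38.6 mA > I_C = 4.36 mA, confirming saturation.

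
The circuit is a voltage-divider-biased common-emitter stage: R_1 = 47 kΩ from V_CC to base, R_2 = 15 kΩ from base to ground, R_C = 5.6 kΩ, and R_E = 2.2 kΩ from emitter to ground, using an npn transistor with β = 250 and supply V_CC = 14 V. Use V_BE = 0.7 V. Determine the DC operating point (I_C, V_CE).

Thevenize the base divider: V_Th = V_CC·R_2/(R_1+R_2) = 14×15/62 = 3.39 V, R_Th = R_1‖R_2 = 11.4 kΩ.
Base-emitter loop: V_Th = I_B·R_Th + V_BE + (β+1)I_B·R_E, so I_B = (3.39 − 0.7) / (11.4 + 251×2.2) = 0.00477 mA.
I_C = β·I_B = 250×0.00477 = 1.19 mA, and I_E = (β+1)I_B = 1.2 mA.
V_CE = V_CC − I_C·R_C − I_E·R_E = 14 − 1.19×5.6 − 1.2×2.2 = 4.69 V.
V_CE = 4.69 V > 0.2 V confirms active-region operation.

I_C ≈ 1.2 mA, V_CE ≈ 4.7 V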